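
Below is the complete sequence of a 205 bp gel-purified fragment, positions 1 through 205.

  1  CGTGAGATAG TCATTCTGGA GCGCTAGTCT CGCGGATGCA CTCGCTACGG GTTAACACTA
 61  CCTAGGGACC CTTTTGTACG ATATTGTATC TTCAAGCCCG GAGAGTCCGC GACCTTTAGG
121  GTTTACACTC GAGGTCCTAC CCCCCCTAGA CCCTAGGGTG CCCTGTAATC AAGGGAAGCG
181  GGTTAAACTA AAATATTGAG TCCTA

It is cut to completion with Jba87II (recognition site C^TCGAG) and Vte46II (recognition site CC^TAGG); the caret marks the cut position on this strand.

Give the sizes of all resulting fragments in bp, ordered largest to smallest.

66, 62, 52, 25 bp

The Jba87II site (CTCGAG) starts at position 128.
Jba87II cuts after the first base of each site, so after position 128.
Vte46II sites (CCTAGG) start at positions 61, 152.
Vte46II cuts after base 2 of each site, so after positions 62, 153.
Combined cut positions: 62, 128, 153.
Linear molecule, 3 cuts → 4 fragments:
  1–62 → 62 bp
  63–128 → 66 bp
  129–153 → 25 bp
  154–205 → 52 bp
Sorted largest to smallest: 66, 62, 52, 25 bp.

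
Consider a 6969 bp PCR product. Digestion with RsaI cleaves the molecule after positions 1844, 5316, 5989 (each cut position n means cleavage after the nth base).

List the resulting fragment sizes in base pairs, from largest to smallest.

3472, 1844, 980, 673 bp

Linear molecule, 3 cuts → 4 fragments:
  1844 − 0 = 1844 bp
  5316 − 1844 = 3472 bp
  5989 − 5316 = 673 bp
  6969 − 5989 = 980 bp
Sorted largest to smallest: 3472, 1844, 980, 673 bp.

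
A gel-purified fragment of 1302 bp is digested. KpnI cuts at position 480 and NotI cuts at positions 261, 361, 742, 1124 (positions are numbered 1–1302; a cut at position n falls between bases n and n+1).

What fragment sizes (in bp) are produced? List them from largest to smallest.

382, 262, 261, 178, 119, 100 bp

Combined cut positions (sorted): 261, 361, 480, 742, 1124.
Linear molecule, 5 cuts → 6 fragments:
  261 − 0 = 261 bp
  361 − 261 = 100 bp
  480 − 361 = 119 bp
  742 − 480 = 262 bp
  1124 − 742 = 382 bp
  1302 − 1124 = 178 bp
Sorted largest to smallest: 382, 262, 261, 178, 119, 100 bp.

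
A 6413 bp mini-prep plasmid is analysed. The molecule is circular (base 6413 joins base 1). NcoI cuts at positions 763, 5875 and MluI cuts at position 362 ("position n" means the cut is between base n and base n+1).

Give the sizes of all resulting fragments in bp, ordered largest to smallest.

Combined cut positions (sorted): 362, 763, 5875.
Circular molecule, 3 cuts → 3 fragments:
  763 − 362 = 401 bp
  5875 − 763 = 5112 bp
  wrap: 6413 − 5875 + 362 = 900 bp
Sorted largest to smallest: 5112, 900, 401 bp.

5112, 900, 401 bp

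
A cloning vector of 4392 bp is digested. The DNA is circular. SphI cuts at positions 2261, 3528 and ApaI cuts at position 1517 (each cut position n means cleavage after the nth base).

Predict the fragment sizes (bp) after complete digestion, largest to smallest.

2381, 1267, 744 bp

Combined cut positions (sorted): 1517, 2261, 3528.
Circular molecule, 3 cuts → 3 fragments:
  2261 − 1517 = 744 bp
  3528 − 2261 = 1267 bp
  wrap: 4392 − 3528 + 1517 = 2381 bp
Sorted largest to smallest: 2381, 1267, 744 bp.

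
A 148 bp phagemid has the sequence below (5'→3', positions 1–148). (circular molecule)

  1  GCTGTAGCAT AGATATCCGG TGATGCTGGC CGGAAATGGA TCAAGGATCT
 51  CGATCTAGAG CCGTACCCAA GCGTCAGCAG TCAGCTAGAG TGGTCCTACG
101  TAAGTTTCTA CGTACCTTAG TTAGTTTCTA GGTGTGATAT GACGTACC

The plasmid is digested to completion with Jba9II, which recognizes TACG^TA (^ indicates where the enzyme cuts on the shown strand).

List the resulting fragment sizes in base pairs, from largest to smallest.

Jba9II sites (TACGTA) start at positions 97, 109.
Jba9II cuts after base 4 of each site, so after positions 100, 112.
Circular molecule, 2 cuts → 2 fragments:
  101–112 → 12 bp
  113–148 then 1–100 → 36 + 100 = 136 bp
Sorted largest to smallest: 136, 12 bp.

136, 12 bp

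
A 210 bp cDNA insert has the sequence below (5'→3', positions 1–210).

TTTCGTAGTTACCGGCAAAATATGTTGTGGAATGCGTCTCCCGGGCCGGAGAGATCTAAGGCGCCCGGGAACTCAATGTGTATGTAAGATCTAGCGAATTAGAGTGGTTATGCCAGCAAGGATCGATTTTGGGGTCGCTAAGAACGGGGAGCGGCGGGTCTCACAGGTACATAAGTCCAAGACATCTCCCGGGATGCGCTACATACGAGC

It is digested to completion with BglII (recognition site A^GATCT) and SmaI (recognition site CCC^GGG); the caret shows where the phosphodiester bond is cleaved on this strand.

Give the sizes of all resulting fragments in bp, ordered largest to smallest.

BglII sites (AGATCT) start at positions 52, 87.
BglII cuts after the first base of each site, so after positions 52, 87.
SmaI sites (CCCGGG) start at positions 40, 64, 188.
SmaI cuts after base 3 of each site, so after positions 42, 66, 190.
Combined cut positions: 42, 52, 66, 87, 190.
Linear molecule, 5 cuts → 6 fragments:
  1–42 → 42 bp
  43–52 → 10 bp
  53–66 → 14 bp
  67–87 → 21 bp
  88–190 → 103 bp
  191–210 → 20 bp
Sorted largest to smallest: 103, 42, 21, 20, 14, 10 bp.

103, 42, 21, 20, 14, 10 bp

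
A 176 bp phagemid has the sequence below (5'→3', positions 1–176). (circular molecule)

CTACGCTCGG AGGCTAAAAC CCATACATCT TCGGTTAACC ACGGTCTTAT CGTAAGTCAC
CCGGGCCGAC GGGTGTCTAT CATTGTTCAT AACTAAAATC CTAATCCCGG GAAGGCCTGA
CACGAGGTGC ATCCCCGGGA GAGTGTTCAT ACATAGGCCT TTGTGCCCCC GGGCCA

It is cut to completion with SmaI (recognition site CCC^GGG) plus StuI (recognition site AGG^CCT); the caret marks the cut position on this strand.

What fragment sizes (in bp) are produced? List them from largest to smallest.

SmaI sites (CCCGGG) start at positions 60, 106, 134, 168.
SmaI cuts after base 3 of each site, so after positions 62, 108, 136, 170.
StuI sites (AGGCCT) start at positions 113, 155.
StuI cuts after base 3 of each site, so after positions 115, 157.
Combined cut positions: 62, 108, 115, 136, 157, 170.
Circular molecule, 6 cuts → 6 fragments:
  63–108 → 46 bp
  109–115 → 7 bp
  116–136 → 21 bp
  137–157 → 21 bp
  158–170 → 13 bp
  171–176 then 1–62 → 6 + 62 = 68 bp
Sorted largest to smallest: 68, 46, 21, 21, 13, 7 bp.

68, 46, 21, 21, 13, 7 bp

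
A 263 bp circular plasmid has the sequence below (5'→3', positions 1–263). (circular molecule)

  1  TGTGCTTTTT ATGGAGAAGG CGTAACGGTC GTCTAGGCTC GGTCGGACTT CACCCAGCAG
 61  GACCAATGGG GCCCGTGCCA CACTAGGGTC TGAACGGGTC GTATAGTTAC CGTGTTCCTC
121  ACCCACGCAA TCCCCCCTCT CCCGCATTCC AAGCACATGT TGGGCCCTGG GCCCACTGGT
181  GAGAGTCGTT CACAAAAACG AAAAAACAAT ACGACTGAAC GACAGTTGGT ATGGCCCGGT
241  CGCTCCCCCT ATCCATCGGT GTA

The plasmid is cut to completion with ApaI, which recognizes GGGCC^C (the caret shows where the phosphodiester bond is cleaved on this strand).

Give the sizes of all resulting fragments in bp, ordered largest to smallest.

163, 93, 7 bp

ApaI sites (GGGCCC) start at positions 69, 162, 169.
ApaI cuts after base 5 of each site (before the last base), so after positions 73, 166, 173.
Circular molecule, 3 cuts → 3 fragments:
  74–166 → 93 bp
  167–173 → 7 bp
  174–263 then 1–73 → 90 + 73 = 163 bp
Sorted largest to smallest: 163, 93, 7 bp.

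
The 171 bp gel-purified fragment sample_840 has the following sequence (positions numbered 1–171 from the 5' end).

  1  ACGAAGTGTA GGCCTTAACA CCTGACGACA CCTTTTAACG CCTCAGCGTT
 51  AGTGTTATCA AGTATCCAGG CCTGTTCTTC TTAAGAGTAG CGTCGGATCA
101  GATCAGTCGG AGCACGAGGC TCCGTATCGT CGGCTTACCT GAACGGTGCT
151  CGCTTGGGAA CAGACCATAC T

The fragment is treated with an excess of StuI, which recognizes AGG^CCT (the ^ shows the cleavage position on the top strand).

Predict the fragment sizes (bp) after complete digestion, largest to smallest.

StuI sites (AGGCCT) start at positions 10, 68.
StuI cuts after base 3 of each site, so after positions 12, 70.
Linear molecule, 2 cuts → 3 fragments:
  1–12 → 12 bp
  13–70 → 58 bp
  71–171 → 101 bp
Sorted largest to smallest: 101, 58, 12 bp.

101, 58, 12 bp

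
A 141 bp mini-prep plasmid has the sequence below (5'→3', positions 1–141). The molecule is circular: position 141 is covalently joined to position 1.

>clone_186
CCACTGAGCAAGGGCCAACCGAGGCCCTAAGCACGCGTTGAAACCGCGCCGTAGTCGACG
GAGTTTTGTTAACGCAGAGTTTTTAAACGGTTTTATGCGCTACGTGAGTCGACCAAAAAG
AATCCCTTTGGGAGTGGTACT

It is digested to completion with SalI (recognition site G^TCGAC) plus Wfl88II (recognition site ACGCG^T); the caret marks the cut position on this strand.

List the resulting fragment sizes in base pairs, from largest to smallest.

SalI sites (GTCGAC) start at positions 54, 108.
SalI cuts after the first base of each site, so after positions 54, 108.
The Wfl88II site (ACGCGT) starts at position 33.
Wfl88II cuts after base 5 of each site (before the last base), so after position 37.
Combined cut positions: 37, 54, 108.
Circular molecule, 3 cuts → 3 fragments:
  38–54 → 17 bp
  55–108 → 54 bp
  109–141 then 1–37 → 33 + 37 = 70 bp
Sorted largest to smallest: 70, 54, 17 bp.

70, 54, 17 bp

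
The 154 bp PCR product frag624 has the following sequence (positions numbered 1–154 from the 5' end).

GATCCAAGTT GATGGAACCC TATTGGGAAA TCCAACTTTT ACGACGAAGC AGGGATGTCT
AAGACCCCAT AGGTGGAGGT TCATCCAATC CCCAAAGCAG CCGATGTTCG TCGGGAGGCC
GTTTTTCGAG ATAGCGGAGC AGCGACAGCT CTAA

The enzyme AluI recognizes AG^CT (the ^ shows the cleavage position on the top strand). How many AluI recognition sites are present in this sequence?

1

AGCT occurs starting at position 147.
AluI cuts at 1 site.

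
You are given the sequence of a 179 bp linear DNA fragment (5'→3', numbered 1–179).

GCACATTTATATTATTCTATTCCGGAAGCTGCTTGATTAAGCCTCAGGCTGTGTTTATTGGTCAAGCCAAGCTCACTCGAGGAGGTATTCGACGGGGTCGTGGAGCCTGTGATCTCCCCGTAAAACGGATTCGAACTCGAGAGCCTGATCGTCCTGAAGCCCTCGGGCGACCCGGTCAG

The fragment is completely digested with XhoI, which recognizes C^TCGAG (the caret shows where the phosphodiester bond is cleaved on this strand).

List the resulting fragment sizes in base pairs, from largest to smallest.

XhoI sites (CTCGAG) start at positions 76, 136.
XhoI cuts after the first base of each site, so after positions 76, 136.
Linear molecule, 2 cuts → 3 fragments:
  1–76 → 76 bp
  77–136 → 60 bp
  137–179 → 43 bp
Sorted largest to smallest: 76, 60, 43 bp.

76, 60, 43 bp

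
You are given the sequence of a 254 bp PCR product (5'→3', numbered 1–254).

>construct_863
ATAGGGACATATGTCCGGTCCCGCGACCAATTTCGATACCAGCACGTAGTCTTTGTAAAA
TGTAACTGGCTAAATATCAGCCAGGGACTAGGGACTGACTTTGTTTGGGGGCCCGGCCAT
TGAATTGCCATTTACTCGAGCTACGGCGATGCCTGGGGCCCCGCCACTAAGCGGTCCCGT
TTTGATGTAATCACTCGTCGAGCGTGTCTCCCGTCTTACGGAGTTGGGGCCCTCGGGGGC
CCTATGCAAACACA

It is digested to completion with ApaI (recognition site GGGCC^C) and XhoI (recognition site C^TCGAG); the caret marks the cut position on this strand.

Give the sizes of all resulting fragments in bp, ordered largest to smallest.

ApaI sites (GGGCCC) start at positions 109, 156, 227, 237.
ApaI cuts after base 5 of each site (before the last base), so after positions 113, 160, 231, 241.
The XhoI site (CTCGAG) starts at position 135.
XhoI cuts after the first base of each site, so after position 135.
Combined cut positions: 113, 135, 160, 231, 241.
Linear molecule, 5 cuts → 6 fragments:
  1–113 → 113 bp
  114–135 → 22 bp
  136–160 → 25 bp
  161–231 → 71 bp
  232–241 → 10 bp
  242–254 → 13 bp
Sorted largest to smallest: 113, 71, 25, 22, 13, 10 bp.

113, 71, 25, 22, 13, 10 bp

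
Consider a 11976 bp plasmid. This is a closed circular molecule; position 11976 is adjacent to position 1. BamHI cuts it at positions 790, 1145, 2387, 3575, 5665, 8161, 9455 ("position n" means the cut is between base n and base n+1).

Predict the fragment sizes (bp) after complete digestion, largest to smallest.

3311, 2496, 2090, 1294, 1242, 1188, 355 bp

Circular molecule, 7 cuts → 7 fragments:
  1145 − 790 = 355 bp
  2387 − 1145 = 1242 bp
  3575 − 2387 = 1188 bp
  5665 − 3575 = 2090 bp
  8161 − 5665 = 2496 bp
  9455 − 8161 = 1294 bp
  wrap: 11976 − 9455 + 790 = 3311 bp
Sorted largest to smallest: 3311, 2496, 2090, 1294, 1242, 1188, 355 bp.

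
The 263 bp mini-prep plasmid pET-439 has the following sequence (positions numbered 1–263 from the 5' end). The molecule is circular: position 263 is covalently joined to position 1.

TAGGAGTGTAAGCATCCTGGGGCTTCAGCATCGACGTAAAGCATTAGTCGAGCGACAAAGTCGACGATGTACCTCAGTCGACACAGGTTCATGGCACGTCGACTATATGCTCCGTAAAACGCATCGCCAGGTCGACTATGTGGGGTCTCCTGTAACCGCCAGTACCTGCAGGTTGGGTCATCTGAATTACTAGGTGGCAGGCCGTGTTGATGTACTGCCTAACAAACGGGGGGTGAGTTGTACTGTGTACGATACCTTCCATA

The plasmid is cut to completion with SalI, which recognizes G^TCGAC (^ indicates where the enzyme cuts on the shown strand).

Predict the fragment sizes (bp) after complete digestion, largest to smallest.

192, 33, 21, 17 bp

SalI sites (GTCGAC) start at positions 60, 77, 98, 131.
SalI cuts after the first base of each site, so after positions 60, 77, 98, 131.
Circular molecule, 4 cuts → 4 fragments:
  61–77 → 17 bp
  78–98 → 21 bp
  99–131 → 33 bp
  132–263 then 1–60 → 132 + 60 = 192 bp
Sorted largest to smallest: 192, 33, 21, 17 bp.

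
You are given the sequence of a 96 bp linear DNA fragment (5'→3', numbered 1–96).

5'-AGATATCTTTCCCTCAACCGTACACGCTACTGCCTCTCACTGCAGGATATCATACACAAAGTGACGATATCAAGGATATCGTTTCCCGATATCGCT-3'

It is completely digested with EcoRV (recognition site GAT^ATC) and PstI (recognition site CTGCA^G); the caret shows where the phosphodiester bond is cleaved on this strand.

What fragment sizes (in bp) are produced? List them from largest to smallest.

EcoRV sites (GATATC) start at positions 2, 46, 66, 75, 88.
EcoRV cuts after base 3 of each site, so after positions 4, 48, 68, 77, 90.
The PstI site (CTGCAG) starts at position 40.
PstI cuts after base 5 of each site (before the last base), so after position 44.
Combined cut positions: 4, 44, 48, 68, 77, 90.
Linear molecule, 6 cuts → 7 fragments:
  1–4 → 4 bp
  5–44 → 40 bp
  45–48 → 4 bp
  49–68 → 20 bp
  69–77 → 9 bp
  78–90 → 13 bp
  91–96 → 6 bp
Sorted largest to smallest: 40, 20, 13, 9, 6, 4, 4 bp.

40, 20, 13, 9, 6, 4, 4 bp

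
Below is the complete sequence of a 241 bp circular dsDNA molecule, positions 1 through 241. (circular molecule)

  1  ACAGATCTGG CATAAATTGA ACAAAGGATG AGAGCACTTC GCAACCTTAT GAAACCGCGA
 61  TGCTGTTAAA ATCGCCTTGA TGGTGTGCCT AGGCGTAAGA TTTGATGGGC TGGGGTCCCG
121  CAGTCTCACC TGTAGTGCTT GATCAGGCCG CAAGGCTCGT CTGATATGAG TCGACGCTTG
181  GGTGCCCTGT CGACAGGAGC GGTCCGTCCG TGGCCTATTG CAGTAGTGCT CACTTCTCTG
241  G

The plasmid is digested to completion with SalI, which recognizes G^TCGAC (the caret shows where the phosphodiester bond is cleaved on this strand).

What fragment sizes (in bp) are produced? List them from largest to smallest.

SalI sites (GTCGAC) start at positions 170, 189.
SalI cuts after the first base of each site, so after positions 170, 189.
Circular molecule, 2 cuts → 2 fragments:
  171–189 → 19 bp
  190–241 then 1–170 → 52 + 170 = 222 bp
Sorted largest to smallest: 222, 19 bp.

222, 19 bp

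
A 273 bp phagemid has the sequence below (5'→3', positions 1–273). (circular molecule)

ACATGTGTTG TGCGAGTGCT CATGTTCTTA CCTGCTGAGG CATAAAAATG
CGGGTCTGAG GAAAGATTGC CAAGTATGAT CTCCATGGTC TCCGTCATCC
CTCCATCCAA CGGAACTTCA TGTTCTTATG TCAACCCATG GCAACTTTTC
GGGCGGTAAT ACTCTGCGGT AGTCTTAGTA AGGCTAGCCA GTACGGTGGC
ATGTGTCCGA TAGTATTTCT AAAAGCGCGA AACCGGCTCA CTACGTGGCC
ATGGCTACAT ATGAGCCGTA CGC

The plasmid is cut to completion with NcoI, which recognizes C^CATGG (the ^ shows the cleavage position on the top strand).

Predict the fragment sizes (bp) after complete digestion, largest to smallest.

NcoI sites (CCATGG) start at positions 83, 136, 249.
NcoI cuts after the first base of each site, so after positions 83, 136, 249.
Circular molecule, 3 cuts → 3 fragments:
  84–136 → 53 bp
  137–249 → 113 bp
  250–273 then 1–83 → 24 + 83 = 107 bp
Sorted largest to smallest: 113, 107, 53 bp.

113, 107, 53 bp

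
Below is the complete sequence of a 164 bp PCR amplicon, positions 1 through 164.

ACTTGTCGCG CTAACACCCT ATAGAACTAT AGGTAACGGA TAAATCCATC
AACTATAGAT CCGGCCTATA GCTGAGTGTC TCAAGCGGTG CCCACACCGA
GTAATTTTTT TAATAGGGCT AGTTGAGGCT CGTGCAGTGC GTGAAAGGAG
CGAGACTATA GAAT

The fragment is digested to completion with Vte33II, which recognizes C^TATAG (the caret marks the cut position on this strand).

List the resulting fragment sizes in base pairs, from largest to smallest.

Vte33II sites (CTATAG) start at positions 19, 27, 53, 66, 156.
Vte33II cuts after the first base of each site, so after positions 19, 27, 53, 66, 156.
Linear molecule, 5 cuts → 6 fragments:
  1–19 → 19 bp
  20–27 → 8 bp
  28–53 → 26 bp
  54–66 → 13 bp
  67–156 → 90 bp
  157–164 → 8 bp
Sorted largest to smallest: 90, 26, 19, 13, 8, 8 bp.

90, 26, 19, 13, 8, 8 bp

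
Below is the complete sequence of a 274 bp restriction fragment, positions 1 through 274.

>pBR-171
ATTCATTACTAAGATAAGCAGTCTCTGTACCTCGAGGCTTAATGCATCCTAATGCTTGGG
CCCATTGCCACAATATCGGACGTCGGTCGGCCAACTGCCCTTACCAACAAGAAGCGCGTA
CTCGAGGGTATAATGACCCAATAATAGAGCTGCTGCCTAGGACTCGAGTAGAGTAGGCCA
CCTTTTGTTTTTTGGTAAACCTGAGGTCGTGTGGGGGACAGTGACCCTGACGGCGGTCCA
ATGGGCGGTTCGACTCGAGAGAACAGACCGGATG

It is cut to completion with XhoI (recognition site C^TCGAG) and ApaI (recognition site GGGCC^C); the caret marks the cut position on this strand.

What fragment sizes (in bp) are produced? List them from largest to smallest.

91, 59, 42, 31, 31, 20 bp

XhoI sites (CTCGAG) start at positions 31, 121, 163, 254.
XhoI cuts after the first base of each site, so after positions 31, 121, 163, 254.
The ApaI site (GGGCCC) starts at position 58.
ApaI cuts after base 5 of each site (before the last base), so after position 62.
Combined cut positions: 31, 62, 121, 163, 254.
Linear molecule, 5 cuts → 6 fragments:
  1–31 → 31 bp
  32–62 → 31 bp
  63–121 → 59 bp
  122–163 → 42 bp
  164–254 → 91 bp
  255–274 → 20 bp
Sorted largest to smallest: 91, 59, 42, 31, 31, 20 bp.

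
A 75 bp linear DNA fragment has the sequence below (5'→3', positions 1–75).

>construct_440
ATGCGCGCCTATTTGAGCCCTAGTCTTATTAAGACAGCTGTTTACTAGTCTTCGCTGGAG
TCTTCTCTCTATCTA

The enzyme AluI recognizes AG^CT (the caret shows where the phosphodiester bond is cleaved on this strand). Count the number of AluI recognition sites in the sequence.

1

AGCT occurs starting at position 36.
AluI cuts at 1 site.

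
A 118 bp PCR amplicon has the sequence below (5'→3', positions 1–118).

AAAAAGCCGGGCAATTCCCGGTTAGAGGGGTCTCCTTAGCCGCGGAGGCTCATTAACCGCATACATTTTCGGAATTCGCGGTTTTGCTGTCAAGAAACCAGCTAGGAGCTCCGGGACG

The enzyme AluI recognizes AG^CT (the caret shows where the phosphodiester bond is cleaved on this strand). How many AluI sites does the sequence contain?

2

AGCT occurs starting at positions 100, 107.
AluI cuts at 2 sites.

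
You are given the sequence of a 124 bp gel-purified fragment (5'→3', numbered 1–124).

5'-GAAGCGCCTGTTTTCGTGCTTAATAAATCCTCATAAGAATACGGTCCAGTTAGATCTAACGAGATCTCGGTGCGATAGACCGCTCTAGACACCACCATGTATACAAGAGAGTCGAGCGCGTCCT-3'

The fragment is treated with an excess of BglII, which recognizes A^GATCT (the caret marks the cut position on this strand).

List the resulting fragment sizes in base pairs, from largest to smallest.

62, 52, 10 bp

BglII sites (AGATCT) start at positions 52, 62.
BglII cuts after the first base of each site, so after positions 52, 62.
Linear molecule, 2 cuts → 3 fragments:
  1–52 → 52 bp
  53–62 → 10 bp
  63–124 → 62 bp
Sorted largest to smallest: 62, 52, 10 bp.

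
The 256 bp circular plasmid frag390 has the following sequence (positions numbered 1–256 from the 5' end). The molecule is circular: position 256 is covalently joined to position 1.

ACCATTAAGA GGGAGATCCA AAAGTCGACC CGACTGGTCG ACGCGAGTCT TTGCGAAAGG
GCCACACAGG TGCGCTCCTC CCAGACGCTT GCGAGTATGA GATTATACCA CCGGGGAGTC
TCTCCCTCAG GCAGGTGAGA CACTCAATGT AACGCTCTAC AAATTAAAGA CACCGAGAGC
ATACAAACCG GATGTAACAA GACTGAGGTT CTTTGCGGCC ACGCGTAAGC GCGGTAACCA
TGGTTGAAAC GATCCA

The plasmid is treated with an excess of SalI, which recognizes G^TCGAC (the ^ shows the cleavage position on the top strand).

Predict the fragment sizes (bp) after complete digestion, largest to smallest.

243, 13 bp

SalI sites (GTCGAC) start at positions 24, 37.
SalI cuts after the first base of each site, so after positions 24, 37.
Circular molecule, 2 cuts → 2 fragments:
  25–37 → 13 bp
  38–256 then 1–24 → 219 + 24 = 243 bp
Sorted largest to smallest: 243, 13 bp.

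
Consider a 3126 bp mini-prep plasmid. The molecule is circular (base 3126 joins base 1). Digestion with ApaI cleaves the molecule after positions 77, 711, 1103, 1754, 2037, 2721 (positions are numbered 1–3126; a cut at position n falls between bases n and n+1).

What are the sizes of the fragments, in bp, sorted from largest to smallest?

Circular molecule, 6 cuts → 6 fragments:
  711 − 77 = 634 bp
  1103 − 711 = 392 bp
  1754 − 1103 = 651 bp
  2037 − 1754 = 283 bp
  2721 − 2037 = 684 bp
  wrap: 3126 − 2721 + 77 = 482 bp
Sorted largest to smallest: 684, 651, 634, 482, 392, 283 bp.

684, 651, 634, 482, 392, 283 bp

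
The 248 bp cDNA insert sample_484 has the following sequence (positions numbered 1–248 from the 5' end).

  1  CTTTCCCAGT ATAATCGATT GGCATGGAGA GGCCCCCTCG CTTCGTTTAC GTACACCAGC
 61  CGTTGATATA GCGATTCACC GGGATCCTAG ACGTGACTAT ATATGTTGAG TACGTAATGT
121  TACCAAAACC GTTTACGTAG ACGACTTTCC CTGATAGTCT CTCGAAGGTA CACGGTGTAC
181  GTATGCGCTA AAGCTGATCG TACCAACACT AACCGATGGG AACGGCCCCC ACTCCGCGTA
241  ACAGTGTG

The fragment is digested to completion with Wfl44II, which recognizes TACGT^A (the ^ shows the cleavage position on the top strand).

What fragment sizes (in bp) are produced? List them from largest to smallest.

66, 63, 52, 44, 23 bp

Wfl44II sites (TACGTA) start at positions 48, 111, 134, 178.
Wfl44II cuts after base 5 of each site (before the last base), so after positions 52, 115, 138, 182.
Linear molecule, 4 cuts → 5 fragments:
  1–52 → 52 bp
  53–115 → 63 bp
  116–138 → 23 bp
  139–182 → 44 bp
  183–248 → 66 bp
Sorted largest to smallest: 66, 63, 52, 44, 23 bp.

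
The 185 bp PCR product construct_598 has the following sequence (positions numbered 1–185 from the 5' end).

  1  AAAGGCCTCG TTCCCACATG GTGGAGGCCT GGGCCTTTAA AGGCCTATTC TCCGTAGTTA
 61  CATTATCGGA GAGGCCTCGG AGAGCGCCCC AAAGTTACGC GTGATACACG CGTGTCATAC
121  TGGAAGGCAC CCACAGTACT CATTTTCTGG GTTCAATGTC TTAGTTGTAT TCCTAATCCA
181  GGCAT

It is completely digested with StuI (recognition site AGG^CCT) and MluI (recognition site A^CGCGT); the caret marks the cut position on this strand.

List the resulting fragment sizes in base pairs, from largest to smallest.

77, 31, 23, 22, 16, 11, 5 bp

StuI sites (AGGCCT) start at positions 3, 25, 41, 72.
StuI cuts after base 3 of each site, so after positions 5, 27, 43, 74.
MluI sites (ACGCGT) start at positions 97, 108.
MluI cuts after the first base of each site, so after positions 97, 108.
Combined cut positions: 5, 27, 43, 74, 97, 108.
Linear molecule, 6 cuts → 7 fragments:
  1–5 → 5 bp
  6–27 → 22 bp
  28–43 → 16 bp
  44–74 → 31 bp
  75–97 → 23 bp
  98–108 → 11 bp
  109–185 → 77 bp
Sorted largest to smallest: 77, 31, 23, 22, 16, 11, 5 bp.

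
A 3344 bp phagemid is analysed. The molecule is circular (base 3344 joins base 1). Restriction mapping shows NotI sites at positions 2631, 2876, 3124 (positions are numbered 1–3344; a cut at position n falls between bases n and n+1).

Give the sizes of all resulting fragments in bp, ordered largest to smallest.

2851, 248, 245 bp

Circular molecule, 3 cuts → 3 fragments:
  2876 − 2631 = 245 bp
  3124 − 2876 = 248 bp
  wrap: 3344 − 3124 + 2631 = 2851 bp
Sorted largest to smallest: 2851, 248, 245 bp.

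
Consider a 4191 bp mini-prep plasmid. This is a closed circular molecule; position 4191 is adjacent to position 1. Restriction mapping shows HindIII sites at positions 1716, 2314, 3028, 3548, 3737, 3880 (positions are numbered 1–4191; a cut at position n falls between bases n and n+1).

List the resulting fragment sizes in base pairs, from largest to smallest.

Circular molecule, 6 cuts → 6 fragments:
  2314 − 1716 = 598 bp
  3028 − 2314 = 714 bp
  3548 − 3028 = 520 bp
  3737 − 3548 = 189 bp
  3880 − 3737 = 143 bp
  wrap: 4191 − 3880 + 1716 = 2027 bp
Sorted largest to smallest: 2027, 714, 598, 520, 189, 143 bp.

2027, 714, 598, 520, 189, 143 bp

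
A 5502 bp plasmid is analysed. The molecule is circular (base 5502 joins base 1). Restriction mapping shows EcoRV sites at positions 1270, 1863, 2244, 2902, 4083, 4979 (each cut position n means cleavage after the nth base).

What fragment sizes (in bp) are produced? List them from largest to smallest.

Circular molecule, 6 cuts → 6 fragments:
  1863 − 1270 = 593 bp
  2244 − 1863 = 381 bp
  2902 − 2244 = 658 bp
  4083 − 2902 = 1181 bp
  4979 − 4083 = 896 bp
  wrap: 5502 − 4979 + 1270 = 1793 bp
Sorted largest to smallest: 1793, 1181, 896, 658, 593, 381 bp.

1793, 1181, 896, 658, 593, 381 bp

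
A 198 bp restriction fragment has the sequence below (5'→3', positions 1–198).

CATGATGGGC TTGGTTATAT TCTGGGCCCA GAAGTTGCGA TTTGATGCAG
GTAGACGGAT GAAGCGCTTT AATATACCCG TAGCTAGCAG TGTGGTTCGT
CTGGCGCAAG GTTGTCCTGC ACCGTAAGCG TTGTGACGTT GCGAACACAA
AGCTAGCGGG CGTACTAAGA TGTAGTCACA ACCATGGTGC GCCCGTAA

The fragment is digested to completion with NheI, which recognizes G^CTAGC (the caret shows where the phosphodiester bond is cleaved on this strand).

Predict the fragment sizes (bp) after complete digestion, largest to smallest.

83, 69, 46 bp

NheI sites (GCTAGC) start at positions 83, 152.
NheI cuts after the first base of each site, so after positions 83, 152.
Linear molecule, 2 cuts → 3 fragments:
  1–83 → 83 bp
  84–152 → 69 bp
  153–198 → 46 bp
Sorted largest to smallest: 83, 69, 46 bp.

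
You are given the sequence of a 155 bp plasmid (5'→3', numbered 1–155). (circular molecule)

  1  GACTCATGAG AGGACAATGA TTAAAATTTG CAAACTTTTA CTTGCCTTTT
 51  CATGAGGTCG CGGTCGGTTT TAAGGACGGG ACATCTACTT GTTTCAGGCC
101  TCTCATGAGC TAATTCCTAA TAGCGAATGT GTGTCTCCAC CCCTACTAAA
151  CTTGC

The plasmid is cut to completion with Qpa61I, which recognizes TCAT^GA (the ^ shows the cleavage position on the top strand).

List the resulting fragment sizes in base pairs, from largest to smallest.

56, 53, 46 bp

Qpa61I sites (TCATGA) start at positions 4, 50, 103.
Qpa61I cuts after base 4 of each site, so after positions 7, 53, 106.
Circular molecule, 3 cuts → 3 fragments:
  8–53 → 46 bp
  54–106 → 53 bp
  107–155 then 1–7 → 49 + 7 = 56 bp
Sorted largest to smallest: 56, 53, 46 bp.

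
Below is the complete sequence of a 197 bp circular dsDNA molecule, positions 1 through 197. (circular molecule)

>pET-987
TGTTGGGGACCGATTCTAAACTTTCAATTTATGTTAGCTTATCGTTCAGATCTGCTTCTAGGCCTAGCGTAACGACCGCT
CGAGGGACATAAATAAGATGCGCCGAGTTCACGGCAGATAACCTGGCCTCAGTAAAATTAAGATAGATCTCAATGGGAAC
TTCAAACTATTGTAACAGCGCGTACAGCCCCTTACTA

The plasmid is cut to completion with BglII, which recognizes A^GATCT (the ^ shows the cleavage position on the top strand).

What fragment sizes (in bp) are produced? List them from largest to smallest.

BglII sites (AGATCT) start at positions 48, 145.
BglII cuts after the first base of each site, so after positions 48, 145.
Circular molecule, 2 cuts → 2 fragments:
  49–145 → 97 bp
  146–197 then 1–48 → 52 + 48 = 100 bp
Sorted largest to smallest: 100, 97 bp.

100, 97 bp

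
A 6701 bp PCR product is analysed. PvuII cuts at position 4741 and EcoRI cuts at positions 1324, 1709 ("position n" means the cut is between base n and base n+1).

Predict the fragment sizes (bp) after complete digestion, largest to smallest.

3032, 1960, 1324, 385 bp

Combined cut positions (sorted): 1324, 1709, 4741.
Linear molecule, 3 cuts → 4 fragments:
  1324 − 0 = 1324 bp
  1709 − 1324 = 385 bp
  4741 − 1709 = 3032 bp
  6701 − 4741 = 1960 bp
Sorted largest to smallest: 3032, 1960, 1324, 385 bp.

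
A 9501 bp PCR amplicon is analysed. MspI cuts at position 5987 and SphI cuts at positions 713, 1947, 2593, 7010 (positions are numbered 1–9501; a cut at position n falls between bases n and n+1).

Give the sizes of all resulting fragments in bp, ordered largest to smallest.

Combined cut positions (sorted): 713, 1947, 2593, 5987, 7010.
Linear molecule, 5 cuts → 6 fragments:
  713 − 0 = 713 bp
  1947 − 713 = 1234 bp
  2593 − 1947 = 646 bp
  5987 − 2593 = 3394 bp
  7010 − 5987 = 1023 bp
  9501 − 7010 = 2491 bp
Sorted largest to smallest: 3394, 2491, 1234, 1023, 713, 646 bp.

3394, 2491, 1234, 1023, 713, 646 bp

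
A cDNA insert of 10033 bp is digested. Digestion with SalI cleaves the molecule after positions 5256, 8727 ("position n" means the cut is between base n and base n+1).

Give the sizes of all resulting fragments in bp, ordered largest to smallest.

5256, 3471, 1306 bp

Linear molecule, 2 cuts → 3 fragments:
  5256 − 0 = 5256 bp
  8727 − 5256 = 3471 bp
  10033 − 8727 = 1306 bp
Sorted largest to smallest: 5256, 3471, 1306 bp.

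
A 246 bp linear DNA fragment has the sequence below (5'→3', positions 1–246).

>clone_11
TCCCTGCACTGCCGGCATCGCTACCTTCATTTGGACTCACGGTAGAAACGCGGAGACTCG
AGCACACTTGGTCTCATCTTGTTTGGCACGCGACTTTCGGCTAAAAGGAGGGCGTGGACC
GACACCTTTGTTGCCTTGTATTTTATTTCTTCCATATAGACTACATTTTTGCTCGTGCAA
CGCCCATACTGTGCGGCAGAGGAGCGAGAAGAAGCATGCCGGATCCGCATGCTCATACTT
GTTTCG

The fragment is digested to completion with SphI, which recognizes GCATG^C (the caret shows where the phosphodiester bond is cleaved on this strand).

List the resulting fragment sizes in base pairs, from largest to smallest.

SphI sites (GCATGC) start at positions 214, 227.
SphI cuts after base 5 of each site (before the last base), so after positions 218, 231.
Linear molecule, 2 cuts → 3 fragments:
  1–218 → 218 bp
  219–231 → 13 bp
  232–246 → 15 bp
Sorted largest to smallest: 218, 15, 13 bp.

218, 15, 13 bp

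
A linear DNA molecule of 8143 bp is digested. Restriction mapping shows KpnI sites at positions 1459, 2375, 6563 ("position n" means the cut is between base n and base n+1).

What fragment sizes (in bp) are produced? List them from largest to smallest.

Linear molecule, 3 cuts → 4 fragments:
  1459 − 0 = 1459 bp
  2375 − 1459 = 916 bp
  6563 − 2375 = 4188 bp
  8143 − 6563 = 1580 bp
Sorted largest to smallest: 4188, 1580, 1459, 916 bp.

4188, 1580, 1459, 916 bp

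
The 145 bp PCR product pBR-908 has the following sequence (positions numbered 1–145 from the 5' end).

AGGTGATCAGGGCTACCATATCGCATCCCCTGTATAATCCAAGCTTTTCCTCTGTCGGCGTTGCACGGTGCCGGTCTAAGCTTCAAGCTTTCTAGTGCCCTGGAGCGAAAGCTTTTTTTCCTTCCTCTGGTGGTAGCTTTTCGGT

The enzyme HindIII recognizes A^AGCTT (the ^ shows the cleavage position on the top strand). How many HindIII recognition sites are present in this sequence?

AAGCTT occurs starting at positions 41, 78, 85, 109.
HindIII cuts at 4 sites.

4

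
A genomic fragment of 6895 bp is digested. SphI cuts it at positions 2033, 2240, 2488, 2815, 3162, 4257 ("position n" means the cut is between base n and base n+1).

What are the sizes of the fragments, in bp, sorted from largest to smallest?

Linear molecule, 6 cuts → 7 fragments:
  2033 − 0 = 2033 bp
  2240 − 2033 = 207 bp
  2488 − 2240 = 248 bp
  2815 − 2488 = 327 bp
  3162 − 2815 = 347 bp
  4257 − 3162 = 1095 bp
  6895 − 4257 = 2638 bp
Sorted largest to smallest: 2638, 2033, 1095, 347, 327, 248, 207 bp.

2638, 2033, 1095, 347, 327, 248, 207 bp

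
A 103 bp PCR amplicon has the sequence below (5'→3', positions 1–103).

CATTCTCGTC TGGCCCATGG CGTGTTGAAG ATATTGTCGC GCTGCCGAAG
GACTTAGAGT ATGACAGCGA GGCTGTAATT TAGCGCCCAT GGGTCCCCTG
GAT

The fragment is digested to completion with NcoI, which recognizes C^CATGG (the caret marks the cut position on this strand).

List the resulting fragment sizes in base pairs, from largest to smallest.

72, 16, 15 bp

NcoI sites (CCATGG) start at positions 15, 87.
NcoI cuts after the first base of each site, so after positions 15, 87.
Linear molecule, 2 cuts → 3 fragments:
  1–15 → 15 bp
  16–87 → 72 bp
  88–103 → 16 bp
Sorted largest to smallest: 72, 16, 15 bp.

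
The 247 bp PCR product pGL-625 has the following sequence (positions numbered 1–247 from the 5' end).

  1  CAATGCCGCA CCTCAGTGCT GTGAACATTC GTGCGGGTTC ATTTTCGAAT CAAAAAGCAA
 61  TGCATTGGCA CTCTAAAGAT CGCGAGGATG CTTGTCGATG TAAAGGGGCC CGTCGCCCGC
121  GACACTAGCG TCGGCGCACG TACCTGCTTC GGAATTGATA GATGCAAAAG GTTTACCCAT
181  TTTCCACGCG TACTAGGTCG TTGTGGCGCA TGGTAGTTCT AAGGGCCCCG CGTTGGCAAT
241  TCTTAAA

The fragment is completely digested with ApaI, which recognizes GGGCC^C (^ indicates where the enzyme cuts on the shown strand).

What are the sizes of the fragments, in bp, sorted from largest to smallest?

ApaI sites (GGGCCC) start at positions 106, 223.
ApaI cuts after base 5 of each site (before the last base), so after positions 110, 227.
Linear molecule, 2 cuts → 3 fragments:
  1–110 → 110 bp
  111–227 → 117 bp
  228–247 → 20 bp
Sorted largest to smallest: 117, 110, 20 bp.

117, 110, 20 bp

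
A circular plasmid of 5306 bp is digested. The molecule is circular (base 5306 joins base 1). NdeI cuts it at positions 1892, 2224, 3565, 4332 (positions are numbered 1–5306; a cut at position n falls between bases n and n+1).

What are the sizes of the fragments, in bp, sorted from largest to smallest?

2866, 1341, 767, 332 bp

Circular molecule, 4 cuts → 4 fragments:
  2224 − 1892 = 332 bp
  3565 − 2224 = 1341 bp
  4332 − 3565 = 767 bp
  wrap: 5306 − 4332 + 1892 = 2866 bp
Sorted largest to smallest: 2866, 1341, 767, 332 bp.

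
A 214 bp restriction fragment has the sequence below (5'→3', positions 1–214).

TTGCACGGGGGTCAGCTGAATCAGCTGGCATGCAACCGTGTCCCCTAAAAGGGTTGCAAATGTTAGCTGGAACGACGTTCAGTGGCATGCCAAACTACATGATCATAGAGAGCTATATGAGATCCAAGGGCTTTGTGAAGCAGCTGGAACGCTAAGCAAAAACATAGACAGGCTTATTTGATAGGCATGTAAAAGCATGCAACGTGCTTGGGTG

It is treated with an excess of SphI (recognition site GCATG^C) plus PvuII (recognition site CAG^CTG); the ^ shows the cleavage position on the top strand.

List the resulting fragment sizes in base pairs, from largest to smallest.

57, 56, 54, 15, 15, 9, 8 bp

SphI sites (GCATGC) start at positions 28, 85, 195.
SphI cuts after base 5 of each site (before the last base), so after positions 32, 89, 199.
PvuII sites (CAGCTG) start at positions 13, 22, 141.
PvuII cuts after base 3 of each site, so after positions 15, 24, 143.
Combined cut positions: 15, 24, 32, 89, 143, 199.
Linear molecule, 6 cuts → 7 fragments:
  1–15 → 15 bp
  16–24 → 9 bp
  25–32 → 8 bp
  33–89 → 57 bp
  90–143 → 54 bp
  144–199 → 56 bp
  200–214 → 15 bp
Sorted largest to smallest: 57, 56, 54, 15, 15, 9, 8 bp.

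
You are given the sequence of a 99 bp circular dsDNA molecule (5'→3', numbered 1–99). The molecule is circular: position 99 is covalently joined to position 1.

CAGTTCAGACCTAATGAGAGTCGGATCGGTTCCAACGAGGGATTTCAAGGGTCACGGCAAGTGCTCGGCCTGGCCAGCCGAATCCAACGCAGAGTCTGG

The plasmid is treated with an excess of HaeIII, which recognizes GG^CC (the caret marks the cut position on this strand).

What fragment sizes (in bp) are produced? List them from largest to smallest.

94, 5 bp

HaeIII sites (GGCC) start at positions 67, 72.
HaeIII cuts after base 2 of each site, so after positions 68, 73.
Circular molecule, 2 cuts → 2 fragments:
  69–73 → 5 bp
  74–99 then 1–68 → 26 + 68 = 94 bp
Sorted largest to smallest: 94, 5 bp.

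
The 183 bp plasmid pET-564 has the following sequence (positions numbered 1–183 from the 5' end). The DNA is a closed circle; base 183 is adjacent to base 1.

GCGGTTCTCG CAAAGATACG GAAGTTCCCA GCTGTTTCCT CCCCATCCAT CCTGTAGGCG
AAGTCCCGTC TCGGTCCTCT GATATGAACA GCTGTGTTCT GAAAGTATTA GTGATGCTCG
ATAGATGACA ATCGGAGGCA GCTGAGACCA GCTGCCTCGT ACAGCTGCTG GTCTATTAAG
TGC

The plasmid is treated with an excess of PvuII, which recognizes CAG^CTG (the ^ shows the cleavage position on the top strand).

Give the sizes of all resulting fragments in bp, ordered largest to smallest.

60, 50, 50, 13, 10 bp

PvuII sites (CAGCTG) start at positions 29, 89, 139, 149, 162.
PvuII cuts after base 3 of each site, so after positions 31, 91, 141, 151, 164.
Circular molecule, 5 cuts → 5 fragments:
  32–91 → 60 bp
  92–141 → 50 bp
  142–151 → 10 bp
  152–164 → 13 bp
  165–183 then 1–31 → 19 + 31 = 50 bp
Sorted largest to smallest: 60, 50, 50, 13, 10 bp.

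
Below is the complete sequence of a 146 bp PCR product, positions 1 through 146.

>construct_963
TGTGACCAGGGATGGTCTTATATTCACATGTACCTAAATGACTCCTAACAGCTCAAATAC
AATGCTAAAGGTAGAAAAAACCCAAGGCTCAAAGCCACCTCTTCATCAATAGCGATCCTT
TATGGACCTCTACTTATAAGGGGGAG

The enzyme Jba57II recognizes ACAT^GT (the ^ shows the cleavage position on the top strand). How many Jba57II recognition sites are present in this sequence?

1

ACATGT occurs starting at position 26.
Jba57II cuts at 1 site.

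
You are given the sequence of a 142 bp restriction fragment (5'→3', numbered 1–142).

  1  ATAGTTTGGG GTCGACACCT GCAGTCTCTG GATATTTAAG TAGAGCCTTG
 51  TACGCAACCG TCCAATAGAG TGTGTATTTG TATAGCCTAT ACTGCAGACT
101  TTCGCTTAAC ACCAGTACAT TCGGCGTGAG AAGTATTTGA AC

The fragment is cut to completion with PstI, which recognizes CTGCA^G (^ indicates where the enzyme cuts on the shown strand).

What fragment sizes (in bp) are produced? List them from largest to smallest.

PstI sites (CTGCAG) start at positions 19, 92.
PstI cuts after base 5 of each site (before the last base), so after positions 23, 96.
Linear molecule, 2 cuts → 3 fragments:
  1–23 → 23 bp
  24–96 → 73 bp
  97–142 → 46 bp
Sorted largest to smallest: 73, 46, 23 bp.

73, 46, 23 bp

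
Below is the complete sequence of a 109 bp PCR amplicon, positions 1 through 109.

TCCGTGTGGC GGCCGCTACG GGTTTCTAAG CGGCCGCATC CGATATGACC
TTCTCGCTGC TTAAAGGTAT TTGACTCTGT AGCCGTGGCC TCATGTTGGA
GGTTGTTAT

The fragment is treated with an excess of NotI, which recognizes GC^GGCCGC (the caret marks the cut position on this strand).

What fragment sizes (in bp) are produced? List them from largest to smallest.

NotI sites (GCGGCCGC) start at positions 9, 30.
NotI cuts after base 2 of each site, so after positions 10, 31.
Linear molecule, 2 cuts → 3 fragments:
  1–10 → 10 bp
  11–31 → 21 bp
  32–109 → 78 bp
Sorted largest to smallest: 78, 21, 10 bp.

78, 21, 10 bp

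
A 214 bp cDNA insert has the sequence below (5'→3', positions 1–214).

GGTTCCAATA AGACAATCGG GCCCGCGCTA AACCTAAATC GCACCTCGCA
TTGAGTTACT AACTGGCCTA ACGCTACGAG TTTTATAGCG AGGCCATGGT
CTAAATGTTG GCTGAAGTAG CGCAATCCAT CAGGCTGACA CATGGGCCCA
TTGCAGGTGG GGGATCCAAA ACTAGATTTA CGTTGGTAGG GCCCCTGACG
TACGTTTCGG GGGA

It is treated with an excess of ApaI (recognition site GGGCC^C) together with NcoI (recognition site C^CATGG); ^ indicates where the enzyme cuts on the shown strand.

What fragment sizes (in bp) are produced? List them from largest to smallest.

71, 54, 45, 23, 21 bp

ApaI sites (GGGCCC) start at positions 19, 144, 189.
ApaI cuts after base 5 of each site (before the last base), so after positions 23, 148, 193.
The NcoI site (CCATGG) starts at position 94.
NcoI cuts after the first base of each site, so after position 94.
Combined cut positions: 23, 94, 148, 193.
Linear molecule, 4 cuts → 5 fragments:
  1–23 → 23 bp
  24–94 → 71 bp
  95–148 → 54 bp
  149–193 → 45 bp
  194–214 → 21 bp
Sorted largest to smallest: 71, 54, 45, 23, 21 bp.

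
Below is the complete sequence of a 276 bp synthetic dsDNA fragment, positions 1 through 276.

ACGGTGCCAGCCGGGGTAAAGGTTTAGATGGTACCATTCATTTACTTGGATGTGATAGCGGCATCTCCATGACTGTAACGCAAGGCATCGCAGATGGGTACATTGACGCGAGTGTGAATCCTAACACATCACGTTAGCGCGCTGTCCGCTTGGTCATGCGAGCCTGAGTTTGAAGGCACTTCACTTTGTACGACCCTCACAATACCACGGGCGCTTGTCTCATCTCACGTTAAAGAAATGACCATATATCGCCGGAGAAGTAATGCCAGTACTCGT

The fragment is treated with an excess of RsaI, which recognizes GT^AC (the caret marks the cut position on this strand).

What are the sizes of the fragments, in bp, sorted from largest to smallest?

RsaI sites (GTAC) start at positions 31, 98, 188, 269.
RsaI cuts after base 2 of each site, so after positions 32, 99, 189, 270.
Linear molecule, 4 cuts → 5 fragments:
  1–32 → 32 bp
  33–99 → 67 bp
  100–189 → 90 bp
  190–270 → 81 bp
  271–276 → 6 bp
Sorted largest to smallest: 90, 81, 67, 32, 6 bp.

90, 81, 67, 32, 6 bp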